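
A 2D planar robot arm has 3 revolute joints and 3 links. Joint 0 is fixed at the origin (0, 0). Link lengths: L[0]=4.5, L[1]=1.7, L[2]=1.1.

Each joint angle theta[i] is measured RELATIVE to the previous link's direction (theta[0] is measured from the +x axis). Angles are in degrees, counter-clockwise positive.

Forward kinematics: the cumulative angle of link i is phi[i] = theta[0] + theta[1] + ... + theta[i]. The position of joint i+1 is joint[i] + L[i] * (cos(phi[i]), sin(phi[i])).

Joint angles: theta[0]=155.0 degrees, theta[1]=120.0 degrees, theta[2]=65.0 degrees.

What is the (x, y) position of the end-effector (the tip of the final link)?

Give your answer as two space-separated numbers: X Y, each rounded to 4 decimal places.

Answer: -2.8966 -0.1680

Derivation:
joint[0] = (0.0000, 0.0000)  (base)
link 0: phi[0] = 155 = 155 deg
  cos(155 deg) = -0.9063, sin(155 deg) = 0.4226
  joint[1] = (0.0000, 0.0000) + 4.5 * (-0.9063, 0.4226) = (0.0000 + -4.0784, 0.0000 + 1.9018) = (-4.0784, 1.9018)
link 1: phi[1] = 155 + 120 = 275 deg
  cos(275 deg) = 0.0872, sin(275 deg) = -0.9962
  joint[2] = (-4.0784, 1.9018) + 1.7 * (0.0872, -0.9962) = (-4.0784 + 0.1482, 1.9018 + -1.6935) = (-3.9302, 0.2083)
link 2: phi[2] = 155 + 120 + 65 = 340 deg
  cos(340 deg) = 0.9397, sin(340 deg) = -0.3420
  joint[3] = (-3.9302, 0.2083) + 1.1 * (0.9397, -0.3420) = (-3.9302 + 1.0337, 0.2083 + -0.3762) = (-2.8966, -0.1680)
End effector: (-2.8966, -0.1680)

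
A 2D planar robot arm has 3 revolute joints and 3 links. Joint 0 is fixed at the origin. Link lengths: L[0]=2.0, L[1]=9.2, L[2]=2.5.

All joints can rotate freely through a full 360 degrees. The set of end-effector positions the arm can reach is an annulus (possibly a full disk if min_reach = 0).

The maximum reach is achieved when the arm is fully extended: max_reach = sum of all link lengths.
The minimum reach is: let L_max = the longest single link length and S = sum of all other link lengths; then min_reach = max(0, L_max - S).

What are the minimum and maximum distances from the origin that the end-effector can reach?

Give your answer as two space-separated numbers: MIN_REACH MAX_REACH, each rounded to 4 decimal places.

Link lengths: [2.0, 9.2, 2.5]
max_reach = 2 + 9.2 + 2.5 = 13.7
L_max = max([2.0, 9.2, 2.5]) = 9.2
S (sum of others) = 13.7 - 9.2 = 4.5
min_reach = max(0, 9.2 - 4.5) = max(0, 4.7) = 4.7

Answer: 4.7000 13.7000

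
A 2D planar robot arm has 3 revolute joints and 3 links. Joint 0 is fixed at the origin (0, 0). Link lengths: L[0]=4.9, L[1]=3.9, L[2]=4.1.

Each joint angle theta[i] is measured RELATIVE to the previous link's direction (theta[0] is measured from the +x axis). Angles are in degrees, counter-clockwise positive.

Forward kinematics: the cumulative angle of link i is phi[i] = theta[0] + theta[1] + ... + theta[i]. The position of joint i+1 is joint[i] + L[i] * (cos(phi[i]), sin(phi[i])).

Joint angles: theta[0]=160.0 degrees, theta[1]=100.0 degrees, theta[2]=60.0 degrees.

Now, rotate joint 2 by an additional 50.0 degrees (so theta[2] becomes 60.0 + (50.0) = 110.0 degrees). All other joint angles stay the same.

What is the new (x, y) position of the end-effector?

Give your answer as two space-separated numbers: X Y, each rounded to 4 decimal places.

joint[0] = (0.0000, 0.0000)  (base)
link 0: phi[0] = 160 = 160 deg
  cos(160 deg) = -0.9397, sin(160 deg) = 0.3420
  joint[1] = (0.0000, 0.0000) + 4.9 * (-0.9397, 0.3420) = (0.0000 + -4.6045, 0.0000 + 1.6759) = (-4.6045, 1.6759)
link 1: phi[1] = 160 + 100 = 260 deg
  cos(260 deg) = -0.1736, sin(260 deg) = -0.9848
  joint[2] = (-4.6045, 1.6759) + 3.9 * (-0.1736, -0.9848) = (-4.6045 + -0.6772, 1.6759 + -3.8408) = (-5.2817, -2.1649)
link 2: phi[2] = 160 + 100 + 110 = 370 deg
  cos(370 deg) = 0.9848, sin(370 deg) = 0.1736
  joint[3] = (-5.2817, -2.1649) + 4.1 * (0.9848, 0.1736) = (-5.2817 + 4.0377, -2.1649 + 0.7120) = (-1.2440, -1.4529)
End effector: (-1.2440, -1.4529)

Answer: -1.2440 -1.4529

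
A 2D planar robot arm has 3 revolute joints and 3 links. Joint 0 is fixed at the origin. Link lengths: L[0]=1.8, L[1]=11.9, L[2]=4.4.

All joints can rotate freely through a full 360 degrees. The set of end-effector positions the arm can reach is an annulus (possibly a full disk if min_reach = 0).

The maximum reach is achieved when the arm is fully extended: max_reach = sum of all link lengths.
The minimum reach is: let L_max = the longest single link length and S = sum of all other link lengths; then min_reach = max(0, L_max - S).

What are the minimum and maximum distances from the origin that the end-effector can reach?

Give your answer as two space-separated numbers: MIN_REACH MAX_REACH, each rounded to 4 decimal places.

Link lengths: [1.8, 11.9, 4.4]
max_reach = 1.8 + 11.9 + 4.4 = 18.1
L_max = max([1.8, 11.9, 4.4]) = 11.9
S (sum of others) = 18.1 - 11.9 = 6.2
min_reach = max(0, 11.9 - 6.2) = max(0, 5.7) = 5.7

Answer: 5.7000 18.1000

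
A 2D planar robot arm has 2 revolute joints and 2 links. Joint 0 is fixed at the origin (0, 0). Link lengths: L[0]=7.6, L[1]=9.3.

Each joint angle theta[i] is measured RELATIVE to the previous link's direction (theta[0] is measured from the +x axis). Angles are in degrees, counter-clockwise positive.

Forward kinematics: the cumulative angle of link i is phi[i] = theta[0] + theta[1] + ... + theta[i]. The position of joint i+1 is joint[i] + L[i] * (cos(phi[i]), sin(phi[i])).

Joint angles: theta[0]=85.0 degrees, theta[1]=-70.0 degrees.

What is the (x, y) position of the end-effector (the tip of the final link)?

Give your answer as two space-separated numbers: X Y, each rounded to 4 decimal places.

Answer: 9.6455 9.9781

Derivation:
joint[0] = (0.0000, 0.0000)  (base)
link 0: phi[0] = 85 = 85 deg
  cos(85 deg) = 0.0872, sin(85 deg) = 0.9962
  joint[1] = (0.0000, 0.0000) + 7.6 * (0.0872, 0.9962) = (0.0000 + 0.6624, 0.0000 + 7.5711) = (0.6624, 7.5711)
link 1: phi[1] = 85 + -70 = 15 deg
  cos(15 deg) = 0.9659, sin(15 deg) = 0.2588
  joint[2] = (0.6624, 7.5711) + 9.3 * (0.9659, 0.2588) = (0.6624 + 8.9831, 7.5711 + 2.4070) = (9.6455, 9.9781)
End effector: (9.6455, 9.9781)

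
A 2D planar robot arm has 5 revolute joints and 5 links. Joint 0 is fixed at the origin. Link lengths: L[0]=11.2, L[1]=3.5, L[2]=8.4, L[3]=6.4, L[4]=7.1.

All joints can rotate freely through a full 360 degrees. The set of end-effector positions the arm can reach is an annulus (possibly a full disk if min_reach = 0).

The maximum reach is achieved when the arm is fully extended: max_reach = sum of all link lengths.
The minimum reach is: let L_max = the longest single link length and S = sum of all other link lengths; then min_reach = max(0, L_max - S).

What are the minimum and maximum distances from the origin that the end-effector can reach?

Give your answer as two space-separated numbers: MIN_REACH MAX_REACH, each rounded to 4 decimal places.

Answer: 0.0000 36.6000

Derivation:
Link lengths: [11.2, 3.5, 8.4, 6.4, 7.1]
max_reach = 11.2 + 3.5 + 8.4 + 6.4 + 7.1 = 36.6
L_max = max([11.2, 3.5, 8.4, 6.4, 7.1]) = 11.2
S (sum of others) = 36.6 - 11.2 = 25.4
min_reach = max(0, 11.2 - 25.4) = max(0, -14.2) = 0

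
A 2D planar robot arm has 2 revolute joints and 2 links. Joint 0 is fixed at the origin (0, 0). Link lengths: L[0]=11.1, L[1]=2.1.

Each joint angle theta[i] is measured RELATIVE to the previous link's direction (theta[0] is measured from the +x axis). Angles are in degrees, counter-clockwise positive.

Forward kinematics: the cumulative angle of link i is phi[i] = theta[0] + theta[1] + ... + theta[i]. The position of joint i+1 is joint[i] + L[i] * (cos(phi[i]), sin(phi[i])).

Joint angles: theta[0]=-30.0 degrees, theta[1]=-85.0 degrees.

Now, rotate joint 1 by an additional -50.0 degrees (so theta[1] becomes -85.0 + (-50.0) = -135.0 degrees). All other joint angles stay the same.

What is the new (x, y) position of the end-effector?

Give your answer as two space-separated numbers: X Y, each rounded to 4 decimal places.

Answer: 7.5844 -6.0935

Derivation:
joint[0] = (0.0000, 0.0000)  (base)
link 0: phi[0] = -30 = -30 deg
  cos(-30 deg) = 0.8660, sin(-30 deg) = -0.5000
  joint[1] = (0.0000, 0.0000) + 11.1 * (0.8660, -0.5000) = (0.0000 + 9.6129, 0.0000 + -5.5500) = (9.6129, -5.5500)
link 1: phi[1] = -30 + -135 = -165 deg
  cos(-165 deg) = -0.9659, sin(-165 deg) = -0.2588
  joint[2] = (9.6129, -5.5500) + 2.1 * (-0.9659, -0.2588) = (9.6129 + -2.0284, -5.5500 + -0.5435) = (7.5844, -6.0935)
End effector: (7.5844, -6.0935)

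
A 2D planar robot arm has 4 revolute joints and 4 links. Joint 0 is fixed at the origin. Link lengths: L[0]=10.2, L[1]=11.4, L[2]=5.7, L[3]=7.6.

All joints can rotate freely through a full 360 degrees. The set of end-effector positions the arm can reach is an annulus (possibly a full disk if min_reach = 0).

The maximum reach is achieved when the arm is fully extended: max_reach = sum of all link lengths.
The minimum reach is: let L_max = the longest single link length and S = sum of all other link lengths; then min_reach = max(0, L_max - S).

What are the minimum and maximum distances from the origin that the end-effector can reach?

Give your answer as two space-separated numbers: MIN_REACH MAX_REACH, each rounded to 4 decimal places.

Link lengths: [10.2, 11.4, 5.7, 7.6]
max_reach = 10.2 + 11.4 + 5.7 + 7.6 = 34.9
L_max = max([10.2, 11.4, 5.7, 7.6]) = 11.4
S (sum of others) = 34.9 - 11.4 = 23.5
min_reach = max(0, 11.4 - 23.5) = max(0, -12.1) = 0

Answer: 0.0000 34.9000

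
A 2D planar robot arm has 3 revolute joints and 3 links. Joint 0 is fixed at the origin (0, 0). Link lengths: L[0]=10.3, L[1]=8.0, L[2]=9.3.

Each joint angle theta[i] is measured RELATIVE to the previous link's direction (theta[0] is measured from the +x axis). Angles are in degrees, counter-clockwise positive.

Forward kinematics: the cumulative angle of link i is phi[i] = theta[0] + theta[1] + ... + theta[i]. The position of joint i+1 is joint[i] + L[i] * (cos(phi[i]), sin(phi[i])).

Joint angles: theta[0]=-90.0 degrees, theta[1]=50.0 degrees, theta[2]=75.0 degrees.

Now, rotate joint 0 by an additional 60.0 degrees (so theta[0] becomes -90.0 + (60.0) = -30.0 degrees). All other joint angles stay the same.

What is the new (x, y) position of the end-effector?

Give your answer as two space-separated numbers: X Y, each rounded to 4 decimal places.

joint[0] = (0.0000, 0.0000)  (base)
link 0: phi[0] = -30 = -30 deg
  cos(-30 deg) = 0.8660, sin(-30 deg) = -0.5000
  joint[1] = (0.0000, 0.0000) + 10.3 * (0.8660, -0.5000) = (0.0000 + 8.9201, 0.0000 + -5.1500) = (8.9201, -5.1500)
link 1: phi[1] = -30 + 50 = 20 deg
  cos(20 deg) = 0.9397, sin(20 deg) = 0.3420
  joint[2] = (8.9201, -5.1500) + 8 * (0.9397, 0.3420) = (8.9201 + 7.5175, -5.1500 + 2.7362) = (16.4376, -2.4138)
link 2: phi[2] = -30 + 50 + 75 = 95 deg
  cos(95 deg) = -0.0872, sin(95 deg) = 0.9962
  joint[3] = (16.4376, -2.4138) + 9.3 * (-0.0872, 0.9962) = (16.4376 + -0.8105, -2.4138 + 9.2646) = (15.6271, 6.8508)
End effector: (15.6271, 6.8508)

Answer: 15.6271 6.8508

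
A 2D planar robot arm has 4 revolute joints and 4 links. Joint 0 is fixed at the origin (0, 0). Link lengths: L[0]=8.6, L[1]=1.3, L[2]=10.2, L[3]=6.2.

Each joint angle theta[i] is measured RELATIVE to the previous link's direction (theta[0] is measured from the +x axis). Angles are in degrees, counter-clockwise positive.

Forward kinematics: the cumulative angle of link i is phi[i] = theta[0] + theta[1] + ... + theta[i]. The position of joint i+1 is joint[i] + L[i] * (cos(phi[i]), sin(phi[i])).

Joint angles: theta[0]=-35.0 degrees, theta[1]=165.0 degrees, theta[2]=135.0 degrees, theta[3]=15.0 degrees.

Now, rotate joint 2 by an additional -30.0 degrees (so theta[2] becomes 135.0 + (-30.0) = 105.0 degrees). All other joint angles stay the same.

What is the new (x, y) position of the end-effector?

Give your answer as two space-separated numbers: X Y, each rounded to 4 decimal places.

joint[0] = (0.0000, 0.0000)  (base)
link 0: phi[0] = -35 = -35 deg
  cos(-35 deg) = 0.8192, sin(-35 deg) = -0.5736
  joint[1] = (0.0000, 0.0000) + 8.6 * (0.8192, -0.5736) = (0.0000 + 7.0447, 0.0000 + -4.9328) = (7.0447, -4.9328)
link 1: phi[1] = -35 + 165 = 130 deg
  cos(130 deg) = -0.6428, sin(130 deg) = 0.7660
  joint[2] = (7.0447, -4.9328) + 1.3 * (-0.6428, 0.7660) = (7.0447 + -0.8356, -4.9328 + 0.9959) = (6.2091, -3.9369)
link 2: phi[2] = -35 + 165 + 105 = 235 deg
  cos(235 deg) = -0.5736, sin(235 deg) = -0.8192
  joint[3] = (6.2091, -3.9369) + 10.2 * (-0.5736, -0.8192) = (6.2091 + -5.8505, -3.9369 + -8.3554) = (0.3586, -12.2923)
link 3: phi[3] = -35 + 165 + 105 + 15 = 250 deg
  cos(250 deg) = -0.3420, sin(250 deg) = -0.9397
  joint[4] = (0.3586, -12.2923) + 6.2 * (-0.3420, -0.9397) = (0.3586 + -2.1205, -12.2923 + -5.8261) = (-1.7619, -18.1183)
End effector: (-1.7619, -18.1183)

Answer: -1.7619 -18.1183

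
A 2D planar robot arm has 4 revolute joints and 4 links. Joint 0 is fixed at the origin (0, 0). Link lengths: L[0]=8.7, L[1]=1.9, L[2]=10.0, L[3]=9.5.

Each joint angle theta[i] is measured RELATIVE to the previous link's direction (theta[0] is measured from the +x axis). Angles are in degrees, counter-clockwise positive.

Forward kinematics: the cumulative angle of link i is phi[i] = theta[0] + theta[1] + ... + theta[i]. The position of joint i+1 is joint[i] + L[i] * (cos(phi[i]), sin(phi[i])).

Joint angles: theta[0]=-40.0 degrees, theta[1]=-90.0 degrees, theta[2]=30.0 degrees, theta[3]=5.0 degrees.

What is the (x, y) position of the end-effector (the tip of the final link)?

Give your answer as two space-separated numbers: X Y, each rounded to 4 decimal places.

Answer: 2.8788 -26.3597

Derivation:
joint[0] = (0.0000, 0.0000)  (base)
link 0: phi[0] = -40 = -40 deg
  cos(-40 deg) = 0.7660, sin(-40 deg) = -0.6428
  joint[1] = (0.0000, 0.0000) + 8.7 * (0.7660, -0.6428) = (0.0000 + 6.6646, 0.0000 + -5.5923) = (6.6646, -5.5923)
link 1: phi[1] = -40 + -90 = -130 deg
  cos(-130 deg) = -0.6428, sin(-130 deg) = -0.7660
  joint[2] = (6.6646, -5.5923) + 1.9 * (-0.6428, -0.7660) = (6.6646 + -1.2213, -5.5923 + -1.4555) = (5.4433, -7.0477)
link 2: phi[2] = -40 + -90 + 30 = -100 deg
  cos(-100 deg) = -0.1736, sin(-100 deg) = -0.9848
  joint[3] = (5.4433, -7.0477) + 10 * (-0.1736, -0.9848) = (5.4433 + -1.7365, -7.0477 + -9.8481) = (3.7068, -16.8958)
link 3: phi[3] = -40 + -90 + 30 + 5 = -95 deg
  cos(-95 deg) = -0.0872, sin(-95 deg) = -0.9962
  joint[4] = (3.7068, -16.8958) + 9.5 * (-0.0872, -0.9962) = (3.7068 + -0.8280, -16.8958 + -9.4638) = (2.8788, -26.3597)
End effector: (2.8788, -26.3597)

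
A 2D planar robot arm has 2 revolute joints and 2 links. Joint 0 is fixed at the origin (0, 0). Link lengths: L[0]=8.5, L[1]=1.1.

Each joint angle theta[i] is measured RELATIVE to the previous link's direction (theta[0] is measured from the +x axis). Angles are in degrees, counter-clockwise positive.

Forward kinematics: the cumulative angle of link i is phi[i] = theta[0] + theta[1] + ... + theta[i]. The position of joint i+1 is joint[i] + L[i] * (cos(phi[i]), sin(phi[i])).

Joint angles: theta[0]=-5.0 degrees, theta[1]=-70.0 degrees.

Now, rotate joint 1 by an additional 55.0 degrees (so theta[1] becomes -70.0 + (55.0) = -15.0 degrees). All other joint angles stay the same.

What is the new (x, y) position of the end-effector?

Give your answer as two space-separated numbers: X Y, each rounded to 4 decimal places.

Answer: 9.5013 -1.1170

Derivation:
joint[0] = (0.0000, 0.0000)  (base)
link 0: phi[0] = -5 = -5 deg
  cos(-5 deg) = 0.9962, sin(-5 deg) = -0.0872
  joint[1] = (0.0000, 0.0000) + 8.5 * (0.9962, -0.0872) = (0.0000 + 8.4677, 0.0000 + -0.7408) = (8.4677, -0.7408)
link 1: phi[1] = -5 + -15 = -20 deg
  cos(-20 deg) = 0.9397, sin(-20 deg) = -0.3420
  joint[2] = (8.4677, -0.7408) + 1.1 * (0.9397, -0.3420) = (8.4677 + 1.0337, -0.7408 + -0.3762) = (9.5013, -1.1170)
End effector: (9.5013, -1.1170)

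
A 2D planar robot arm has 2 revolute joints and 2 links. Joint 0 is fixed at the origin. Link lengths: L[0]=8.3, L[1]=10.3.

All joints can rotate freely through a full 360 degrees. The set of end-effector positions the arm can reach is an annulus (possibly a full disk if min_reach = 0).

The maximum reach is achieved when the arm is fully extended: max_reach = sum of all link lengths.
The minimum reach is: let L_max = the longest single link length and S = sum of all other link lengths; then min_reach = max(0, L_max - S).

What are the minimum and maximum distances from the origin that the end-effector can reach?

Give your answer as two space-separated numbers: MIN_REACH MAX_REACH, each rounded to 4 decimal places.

Answer: 2.0000 18.6000

Derivation:
Link lengths: [8.3, 10.3]
max_reach = 8.3 + 10.3 = 18.6
L_max = max([8.3, 10.3]) = 10.3
S (sum of others) = 18.6 - 10.3 = 8.3
min_reach = max(0, 10.3 - 8.3) = max(0, 2) = 2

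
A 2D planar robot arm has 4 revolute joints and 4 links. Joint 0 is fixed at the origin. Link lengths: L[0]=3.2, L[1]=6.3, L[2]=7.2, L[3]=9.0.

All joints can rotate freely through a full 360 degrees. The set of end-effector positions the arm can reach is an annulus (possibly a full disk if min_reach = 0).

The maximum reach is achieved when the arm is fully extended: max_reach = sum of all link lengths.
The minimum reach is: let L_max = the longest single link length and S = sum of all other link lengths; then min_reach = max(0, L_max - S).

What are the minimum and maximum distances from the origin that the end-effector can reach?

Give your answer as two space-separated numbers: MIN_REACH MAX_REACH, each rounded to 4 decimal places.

Answer: 0.0000 25.7000

Derivation:
Link lengths: [3.2, 6.3, 7.2, 9.0]
max_reach = 3.2 + 6.3 + 7.2 + 9 = 25.7
L_max = max([3.2, 6.3, 7.2, 9.0]) = 9
S (sum of others) = 25.7 - 9 = 16.7
min_reach = max(0, 9 - 16.7) = max(0, -7.7) = 0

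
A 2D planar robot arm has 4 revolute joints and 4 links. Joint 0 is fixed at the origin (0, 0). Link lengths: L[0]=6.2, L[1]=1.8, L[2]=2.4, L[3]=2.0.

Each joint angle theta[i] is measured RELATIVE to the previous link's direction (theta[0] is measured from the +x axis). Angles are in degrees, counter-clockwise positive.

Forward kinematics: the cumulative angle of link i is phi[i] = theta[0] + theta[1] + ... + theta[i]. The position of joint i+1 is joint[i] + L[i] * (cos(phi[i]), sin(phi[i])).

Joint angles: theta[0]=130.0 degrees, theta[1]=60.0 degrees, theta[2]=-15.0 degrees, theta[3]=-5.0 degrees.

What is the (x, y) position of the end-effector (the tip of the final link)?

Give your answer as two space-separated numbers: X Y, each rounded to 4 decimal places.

Answer: -10.1184 4.9934

Derivation:
joint[0] = (0.0000, 0.0000)  (base)
link 0: phi[0] = 130 = 130 deg
  cos(130 deg) = -0.6428, sin(130 deg) = 0.7660
  joint[1] = (0.0000, 0.0000) + 6.2 * (-0.6428, 0.7660) = (0.0000 + -3.9853, 0.0000 + 4.7495) = (-3.9853, 4.7495)
link 1: phi[1] = 130 + 60 = 190 deg
  cos(190 deg) = -0.9848, sin(190 deg) = -0.1736
  joint[2] = (-3.9853, 4.7495) + 1.8 * (-0.9848, -0.1736) = (-3.9853 + -1.7727, 4.7495 + -0.3126) = (-5.7579, 4.4369)
link 2: phi[2] = 130 + 60 + -15 = 175 deg
  cos(175 deg) = -0.9962, sin(175 deg) = 0.0872
  joint[3] = (-5.7579, 4.4369) + 2.4 * (-0.9962, 0.0872) = (-5.7579 + -2.3909, 4.4369 + 0.2092) = (-8.1488, 4.6461)
link 3: phi[3] = 130 + 60 + -15 + -5 = 170 deg
  cos(170 deg) = -0.9848, sin(170 deg) = 0.1736
  joint[4] = (-8.1488, 4.6461) + 2 * (-0.9848, 0.1736) = (-8.1488 + -1.9696, 4.6461 + 0.3473) = (-10.1184, 4.9934)
End effector: (-10.1184, 4.9934)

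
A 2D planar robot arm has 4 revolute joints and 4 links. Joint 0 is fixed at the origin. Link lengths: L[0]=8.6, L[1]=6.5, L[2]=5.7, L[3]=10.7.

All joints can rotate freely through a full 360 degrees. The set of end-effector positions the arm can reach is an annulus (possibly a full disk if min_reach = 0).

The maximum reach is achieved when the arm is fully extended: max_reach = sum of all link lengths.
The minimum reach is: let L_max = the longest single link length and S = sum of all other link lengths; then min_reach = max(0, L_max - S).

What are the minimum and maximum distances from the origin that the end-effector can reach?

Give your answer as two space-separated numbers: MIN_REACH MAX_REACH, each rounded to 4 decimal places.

Answer: 0.0000 31.5000

Derivation:
Link lengths: [8.6, 6.5, 5.7, 10.7]
max_reach = 8.6 + 6.5 + 5.7 + 10.7 = 31.5
L_max = max([8.6, 6.5, 5.7, 10.7]) = 10.7
S (sum of others) = 31.5 - 10.7 = 20.8
min_reach = max(0, 10.7 - 20.8) = max(0, -10.1) = 0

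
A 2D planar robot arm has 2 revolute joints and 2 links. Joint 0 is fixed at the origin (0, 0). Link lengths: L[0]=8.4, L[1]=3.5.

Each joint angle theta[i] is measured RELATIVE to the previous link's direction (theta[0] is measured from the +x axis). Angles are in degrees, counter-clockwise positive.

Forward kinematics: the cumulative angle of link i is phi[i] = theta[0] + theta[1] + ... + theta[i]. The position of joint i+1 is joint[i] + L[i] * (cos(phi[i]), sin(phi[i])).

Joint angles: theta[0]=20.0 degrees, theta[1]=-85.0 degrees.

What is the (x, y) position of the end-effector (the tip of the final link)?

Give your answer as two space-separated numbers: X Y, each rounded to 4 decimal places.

joint[0] = (0.0000, 0.0000)  (base)
link 0: phi[0] = 20 = 20 deg
  cos(20 deg) = 0.9397, sin(20 deg) = 0.3420
  joint[1] = (0.0000, 0.0000) + 8.4 * (0.9397, 0.3420) = (0.0000 + 7.8934, 0.0000 + 2.8730) = (7.8934, 2.8730)
link 1: phi[1] = 20 + -85 = -65 deg
  cos(-65 deg) = 0.4226, sin(-65 deg) = -0.9063
  joint[2] = (7.8934, 2.8730) + 3.5 * (0.4226, -0.9063) = (7.8934 + 1.4792, 2.8730 + -3.1721) = (9.3726, -0.2991)
End effector: (9.3726, -0.2991)

Answer: 9.3726 -0.2991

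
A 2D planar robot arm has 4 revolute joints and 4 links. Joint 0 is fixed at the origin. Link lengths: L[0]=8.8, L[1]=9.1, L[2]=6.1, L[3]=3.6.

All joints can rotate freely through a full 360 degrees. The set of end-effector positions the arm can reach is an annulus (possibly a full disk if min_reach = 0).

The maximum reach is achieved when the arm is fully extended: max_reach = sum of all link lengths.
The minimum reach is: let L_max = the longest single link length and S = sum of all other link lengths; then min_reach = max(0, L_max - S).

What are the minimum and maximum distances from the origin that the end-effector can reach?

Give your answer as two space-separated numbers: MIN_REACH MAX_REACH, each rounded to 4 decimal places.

Link lengths: [8.8, 9.1, 6.1, 3.6]
max_reach = 8.8 + 9.1 + 6.1 + 3.6 = 27.6
L_max = max([8.8, 9.1, 6.1, 3.6]) = 9.1
S (sum of others) = 27.6 - 9.1 = 18.5
min_reach = max(0, 9.1 - 18.5) = max(0, -9.4) = 0

Answer: 0.0000 27.6000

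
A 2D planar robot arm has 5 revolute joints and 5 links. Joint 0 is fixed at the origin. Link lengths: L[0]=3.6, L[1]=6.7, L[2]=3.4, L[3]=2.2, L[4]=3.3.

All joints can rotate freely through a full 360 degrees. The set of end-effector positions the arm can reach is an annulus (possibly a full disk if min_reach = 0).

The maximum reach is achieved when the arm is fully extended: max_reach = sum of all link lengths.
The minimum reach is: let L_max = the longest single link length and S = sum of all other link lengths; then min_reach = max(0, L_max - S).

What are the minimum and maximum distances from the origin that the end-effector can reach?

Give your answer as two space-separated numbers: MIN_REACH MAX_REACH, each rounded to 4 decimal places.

Link lengths: [3.6, 6.7, 3.4, 2.2, 3.3]
max_reach = 3.6 + 6.7 + 3.4 + 2.2 + 3.3 = 19.2
L_max = max([3.6, 6.7, 3.4, 2.2, 3.3]) = 6.7
S (sum of others) = 19.2 - 6.7 = 12.5
min_reach = max(0, 6.7 - 12.5) = max(0, -5.8) = 0

Answer: 0.0000 19.2000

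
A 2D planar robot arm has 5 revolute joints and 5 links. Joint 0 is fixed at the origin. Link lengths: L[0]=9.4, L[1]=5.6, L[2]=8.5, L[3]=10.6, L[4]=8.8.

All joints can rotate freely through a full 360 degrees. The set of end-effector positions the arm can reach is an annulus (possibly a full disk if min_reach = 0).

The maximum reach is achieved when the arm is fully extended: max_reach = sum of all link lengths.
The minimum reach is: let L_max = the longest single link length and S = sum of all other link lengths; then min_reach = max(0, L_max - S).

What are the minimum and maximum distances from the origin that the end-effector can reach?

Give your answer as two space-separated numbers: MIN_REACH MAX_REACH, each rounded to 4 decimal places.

Answer: 0.0000 42.9000

Derivation:
Link lengths: [9.4, 5.6, 8.5, 10.6, 8.8]
max_reach = 9.4 + 5.6 + 8.5 + 10.6 + 8.8 = 42.9
L_max = max([9.4, 5.6, 8.5, 10.6, 8.8]) = 10.6
S (sum of others) = 42.9 - 10.6 = 32.3
min_reach = max(0, 10.6 - 32.3) = max(0, -21.7) = 0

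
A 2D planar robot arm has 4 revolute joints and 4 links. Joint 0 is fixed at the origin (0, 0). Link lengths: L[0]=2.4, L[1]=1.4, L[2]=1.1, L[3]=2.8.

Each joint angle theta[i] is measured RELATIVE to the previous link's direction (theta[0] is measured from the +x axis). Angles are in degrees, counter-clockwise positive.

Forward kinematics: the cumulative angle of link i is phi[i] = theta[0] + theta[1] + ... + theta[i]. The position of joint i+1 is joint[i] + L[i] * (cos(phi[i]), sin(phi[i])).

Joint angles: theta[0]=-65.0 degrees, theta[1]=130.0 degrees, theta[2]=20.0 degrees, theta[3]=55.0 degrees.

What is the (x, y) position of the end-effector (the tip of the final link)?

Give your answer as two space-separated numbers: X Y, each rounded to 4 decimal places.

joint[0] = (0.0000, 0.0000)  (base)
link 0: phi[0] = -65 = -65 deg
  cos(-65 deg) = 0.4226, sin(-65 deg) = -0.9063
  joint[1] = (0.0000, 0.0000) + 2.4 * (0.4226, -0.9063) = (0.0000 + 1.0143, 0.0000 + -2.1751) = (1.0143, -2.1751)
link 1: phi[1] = -65 + 130 = 65 deg
  cos(65 deg) = 0.4226, sin(65 deg) = 0.9063
  joint[2] = (1.0143, -2.1751) + 1.4 * (0.4226, 0.9063) = (1.0143 + 0.5917, -2.1751 + 1.2688) = (1.6059, -0.9063)
link 2: phi[2] = -65 + 130 + 20 = 85 deg
  cos(85 deg) = 0.0872, sin(85 deg) = 0.9962
  joint[3] = (1.6059, -0.9063) + 1.1 * (0.0872, 0.9962) = (1.6059 + 0.0959, -0.9063 + 1.0958) = (1.7018, 0.1895)
link 3: phi[3] = -65 + 130 + 20 + 55 = 140 deg
  cos(140 deg) = -0.7660, sin(140 deg) = 0.6428
  joint[4] = (1.7018, 0.1895) + 2.8 * (-0.7660, 0.6428) = (1.7018 + -2.1449, 0.1895 + 1.7998) = (-0.4431, 1.9893)
End effector: (-0.4431, 1.9893)

Answer: -0.4431 1.9893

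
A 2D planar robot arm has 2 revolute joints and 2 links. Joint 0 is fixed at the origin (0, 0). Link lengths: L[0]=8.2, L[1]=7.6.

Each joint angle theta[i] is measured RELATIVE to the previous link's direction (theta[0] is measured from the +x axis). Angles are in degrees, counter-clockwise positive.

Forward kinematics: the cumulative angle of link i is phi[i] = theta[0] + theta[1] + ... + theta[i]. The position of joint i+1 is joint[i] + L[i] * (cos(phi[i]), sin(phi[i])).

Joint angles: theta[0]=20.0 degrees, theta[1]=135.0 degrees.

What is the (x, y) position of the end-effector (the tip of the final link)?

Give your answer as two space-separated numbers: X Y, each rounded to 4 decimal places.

joint[0] = (0.0000, 0.0000)  (base)
link 0: phi[0] = 20 = 20 deg
  cos(20 deg) = 0.9397, sin(20 deg) = 0.3420
  joint[1] = (0.0000, 0.0000) + 8.2 * (0.9397, 0.3420) = (0.0000 + 7.7055, 0.0000 + 2.8046) = (7.7055, 2.8046)
link 1: phi[1] = 20 + 135 = 155 deg
  cos(155 deg) = -0.9063, sin(155 deg) = 0.4226
  joint[2] = (7.7055, 2.8046) + 7.6 * (-0.9063, 0.4226) = (7.7055 + -6.8879, 2.8046 + 3.2119) = (0.8175, 6.0165)
End effector: (0.8175, 6.0165)

Answer: 0.8175 6.0165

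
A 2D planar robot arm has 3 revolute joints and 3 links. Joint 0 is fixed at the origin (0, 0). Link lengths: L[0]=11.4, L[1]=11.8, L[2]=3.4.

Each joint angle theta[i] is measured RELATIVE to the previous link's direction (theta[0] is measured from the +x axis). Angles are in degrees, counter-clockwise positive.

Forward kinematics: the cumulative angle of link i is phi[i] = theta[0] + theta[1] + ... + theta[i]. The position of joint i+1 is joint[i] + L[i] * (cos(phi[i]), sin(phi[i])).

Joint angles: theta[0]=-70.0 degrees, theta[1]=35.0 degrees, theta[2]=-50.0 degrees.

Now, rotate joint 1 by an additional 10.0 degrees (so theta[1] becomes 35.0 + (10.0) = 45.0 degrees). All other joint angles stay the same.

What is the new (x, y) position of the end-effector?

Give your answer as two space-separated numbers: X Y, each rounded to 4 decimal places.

Answer: 15.4734 -18.9835

Derivation:
joint[0] = (0.0000, 0.0000)  (base)
link 0: phi[0] = -70 = -70 deg
  cos(-70 deg) = 0.3420, sin(-70 deg) = -0.9397
  joint[1] = (0.0000, 0.0000) + 11.4 * (0.3420, -0.9397) = (0.0000 + 3.8990, 0.0000 + -10.7125) = (3.8990, -10.7125)
link 1: phi[1] = -70 + 45 = -25 deg
  cos(-25 deg) = 0.9063, sin(-25 deg) = -0.4226
  joint[2] = (3.8990, -10.7125) + 11.8 * (0.9063, -0.4226) = (3.8990 + 10.6944, -10.7125 + -4.9869) = (14.5935, -15.6994)
link 2: phi[2] = -70 + 45 + -50 = -75 deg
  cos(-75 deg) = 0.2588, sin(-75 deg) = -0.9659
  joint[3] = (14.5935, -15.6994) + 3.4 * (0.2588, -0.9659) = (14.5935 + 0.8800, -15.6994 + -3.2841) = (15.4734, -18.9835)
End effector: (15.4734, -18.9835)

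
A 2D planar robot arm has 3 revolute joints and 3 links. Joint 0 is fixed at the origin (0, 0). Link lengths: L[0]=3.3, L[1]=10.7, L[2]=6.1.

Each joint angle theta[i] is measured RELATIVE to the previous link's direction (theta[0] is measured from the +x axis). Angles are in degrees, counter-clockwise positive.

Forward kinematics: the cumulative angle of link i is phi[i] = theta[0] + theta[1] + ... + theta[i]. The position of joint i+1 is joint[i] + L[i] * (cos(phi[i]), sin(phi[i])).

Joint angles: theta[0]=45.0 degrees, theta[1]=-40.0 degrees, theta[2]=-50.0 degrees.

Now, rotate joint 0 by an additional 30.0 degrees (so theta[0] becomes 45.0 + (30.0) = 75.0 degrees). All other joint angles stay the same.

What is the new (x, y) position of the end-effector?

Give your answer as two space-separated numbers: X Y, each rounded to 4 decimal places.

joint[0] = (0.0000, 0.0000)  (base)
link 0: phi[0] = 75 = 75 deg
  cos(75 deg) = 0.2588, sin(75 deg) = 0.9659
  joint[1] = (0.0000, 0.0000) + 3.3 * (0.2588, 0.9659) = (0.0000 + 0.8541, 0.0000 + 3.1876) = (0.8541, 3.1876)
link 1: phi[1] = 75 + -40 = 35 deg
  cos(35 deg) = 0.8192, sin(35 deg) = 0.5736
  joint[2] = (0.8541, 3.1876) + 10.7 * (0.8192, 0.5736) = (0.8541 + 8.7649, 3.1876 + 6.1373) = (9.6190, 9.3248)
link 2: phi[2] = 75 + -40 + -50 = -15 deg
  cos(-15 deg) = 0.9659, sin(-15 deg) = -0.2588
  joint[3] = (9.6190, 9.3248) + 6.1 * (0.9659, -0.2588) = (9.6190 + 5.8921, 9.3248 + -1.5788) = (15.5112, 7.7460)
End effector: (15.5112, 7.7460)

Answer: 15.5112 7.7460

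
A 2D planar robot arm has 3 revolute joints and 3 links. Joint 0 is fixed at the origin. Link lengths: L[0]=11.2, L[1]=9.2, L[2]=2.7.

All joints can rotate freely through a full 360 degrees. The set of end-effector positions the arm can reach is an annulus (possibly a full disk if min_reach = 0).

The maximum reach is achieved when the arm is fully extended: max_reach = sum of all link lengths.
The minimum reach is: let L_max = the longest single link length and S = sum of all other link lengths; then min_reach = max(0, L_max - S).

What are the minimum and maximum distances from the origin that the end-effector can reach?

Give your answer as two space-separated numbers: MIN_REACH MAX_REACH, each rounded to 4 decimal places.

Link lengths: [11.2, 9.2, 2.7]
max_reach = 11.2 + 9.2 + 2.7 = 23.1
L_max = max([11.2, 9.2, 2.7]) = 11.2
S (sum of others) = 23.1 - 11.2 = 11.9
min_reach = max(0, 11.2 - 11.9) = max(0, -0.7) = 0

Answer: 0.0000 23.1000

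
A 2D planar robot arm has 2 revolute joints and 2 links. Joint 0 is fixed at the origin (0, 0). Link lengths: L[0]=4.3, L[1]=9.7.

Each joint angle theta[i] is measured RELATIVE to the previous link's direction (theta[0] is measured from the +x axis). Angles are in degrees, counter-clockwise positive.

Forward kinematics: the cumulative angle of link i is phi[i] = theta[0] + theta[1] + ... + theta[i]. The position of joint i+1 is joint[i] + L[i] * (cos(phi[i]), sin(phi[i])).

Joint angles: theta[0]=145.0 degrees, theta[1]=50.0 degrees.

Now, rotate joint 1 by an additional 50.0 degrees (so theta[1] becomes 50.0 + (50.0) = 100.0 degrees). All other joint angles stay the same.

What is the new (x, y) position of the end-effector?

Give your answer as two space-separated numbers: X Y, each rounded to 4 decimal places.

Answer: -7.6218 -6.3248

Derivation:
joint[0] = (0.0000, 0.0000)  (base)
link 0: phi[0] = 145 = 145 deg
  cos(145 deg) = -0.8192, sin(145 deg) = 0.5736
  joint[1] = (0.0000, 0.0000) + 4.3 * (-0.8192, 0.5736) = (0.0000 + -3.5224, 0.0000 + 2.4664) = (-3.5224, 2.4664)
link 1: phi[1] = 145 + 100 = 245 deg
  cos(245 deg) = -0.4226, sin(245 deg) = -0.9063
  joint[2] = (-3.5224, 2.4664) + 9.7 * (-0.4226, -0.9063) = (-3.5224 + -4.0994, 2.4664 + -8.7912) = (-7.6218, -6.3248)
End effector: (-7.6218, -6.3248)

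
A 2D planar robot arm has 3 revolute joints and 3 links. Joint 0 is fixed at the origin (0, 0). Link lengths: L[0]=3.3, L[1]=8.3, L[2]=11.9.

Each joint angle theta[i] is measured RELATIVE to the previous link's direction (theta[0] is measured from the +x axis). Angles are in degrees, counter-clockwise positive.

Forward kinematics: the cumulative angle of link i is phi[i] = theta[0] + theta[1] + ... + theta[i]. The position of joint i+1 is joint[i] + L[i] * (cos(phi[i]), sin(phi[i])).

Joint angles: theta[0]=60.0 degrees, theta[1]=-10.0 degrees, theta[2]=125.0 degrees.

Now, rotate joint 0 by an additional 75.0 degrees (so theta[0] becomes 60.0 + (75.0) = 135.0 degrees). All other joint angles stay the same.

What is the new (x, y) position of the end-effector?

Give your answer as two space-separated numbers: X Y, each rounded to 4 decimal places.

Answer: -11.1642 -2.0499

Derivation:
joint[0] = (0.0000, 0.0000)  (base)
link 0: phi[0] = 135 = 135 deg
  cos(135 deg) = -0.7071, sin(135 deg) = 0.7071
  joint[1] = (0.0000, 0.0000) + 3.3 * (-0.7071, 0.7071) = (0.0000 + -2.3335, 0.0000 + 2.3335) = (-2.3335, 2.3335)
link 1: phi[1] = 135 + -10 = 125 deg
  cos(125 deg) = -0.5736, sin(125 deg) = 0.8192
  joint[2] = (-2.3335, 2.3335) + 8.3 * (-0.5736, 0.8192) = (-2.3335 + -4.7607, 2.3335 + 6.7990) = (-7.0941, 9.1324)
link 2: phi[2] = 135 + -10 + 125 = 250 deg
  cos(250 deg) = -0.3420, sin(250 deg) = -0.9397
  joint[3] = (-7.0941, 9.1324) + 11.9 * (-0.3420, -0.9397) = (-7.0941 + -4.0700, 9.1324 + -11.1823) = (-11.1642, -2.0499)
End effector: (-11.1642, -2.0499)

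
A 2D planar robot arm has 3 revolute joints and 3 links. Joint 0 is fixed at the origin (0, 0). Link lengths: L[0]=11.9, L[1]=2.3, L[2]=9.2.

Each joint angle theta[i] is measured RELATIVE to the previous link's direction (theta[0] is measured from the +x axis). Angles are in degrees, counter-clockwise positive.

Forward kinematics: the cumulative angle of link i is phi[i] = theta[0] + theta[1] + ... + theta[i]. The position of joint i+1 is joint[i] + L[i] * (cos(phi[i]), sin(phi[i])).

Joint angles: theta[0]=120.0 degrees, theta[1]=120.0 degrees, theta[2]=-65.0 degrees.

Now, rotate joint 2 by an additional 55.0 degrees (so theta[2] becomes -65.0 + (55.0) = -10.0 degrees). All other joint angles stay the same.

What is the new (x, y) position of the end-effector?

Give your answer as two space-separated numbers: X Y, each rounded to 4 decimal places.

Answer: -13.0136 1.2662

Derivation:
joint[0] = (0.0000, 0.0000)  (base)
link 0: phi[0] = 120 = 120 deg
  cos(120 deg) = -0.5000, sin(120 deg) = 0.8660
  joint[1] = (0.0000, 0.0000) + 11.9 * (-0.5000, 0.8660) = (0.0000 + -5.9500, 0.0000 + 10.3057) = (-5.9500, 10.3057)
link 1: phi[1] = 120 + 120 = 240 deg
  cos(240 deg) = -0.5000, sin(240 deg) = -0.8660
  joint[2] = (-5.9500, 10.3057) + 2.3 * (-0.5000, -0.8660) = (-5.9500 + -1.1500, 10.3057 + -1.9919) = (-7.1000, 8.3138)
link 2: phi[2] = 120 + 120 + -10 = 230 deg
  cos(230 deg) = -0.6428, sin(230 deg) = -0.7660
  joint[3] = (-7.1000, 8.3138) + 9.2 * (-0.6428, -0.7660) = (-7.1000 + -5.9136, 8.3138 + -7.0476) = (-13.0136, 1.2662)
End effector: (-13.0136, 1.2662)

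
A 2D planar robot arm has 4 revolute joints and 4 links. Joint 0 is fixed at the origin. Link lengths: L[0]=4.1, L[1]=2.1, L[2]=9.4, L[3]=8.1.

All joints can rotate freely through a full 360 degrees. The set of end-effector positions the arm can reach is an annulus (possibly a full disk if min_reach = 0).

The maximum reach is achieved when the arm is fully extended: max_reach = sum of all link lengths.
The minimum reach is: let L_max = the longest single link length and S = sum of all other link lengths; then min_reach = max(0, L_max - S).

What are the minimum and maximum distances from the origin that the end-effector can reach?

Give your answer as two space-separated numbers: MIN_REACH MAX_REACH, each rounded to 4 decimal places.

Link lengths: [4.1, 2.1, 9.4, 8.1]
max_reach = 4.1 + 2.1 + 9.4 + 8.1 = 23.7
L_max = max([4.1, 2.1, 9.4, 8.1]) = 9.4
S (sum of others) = 23.7 - 9.4 = 14.3
min_reach = max(0, 9.4 - 14.3) = max(0, -4.9) = 0

Answer: 0.0000 23.7000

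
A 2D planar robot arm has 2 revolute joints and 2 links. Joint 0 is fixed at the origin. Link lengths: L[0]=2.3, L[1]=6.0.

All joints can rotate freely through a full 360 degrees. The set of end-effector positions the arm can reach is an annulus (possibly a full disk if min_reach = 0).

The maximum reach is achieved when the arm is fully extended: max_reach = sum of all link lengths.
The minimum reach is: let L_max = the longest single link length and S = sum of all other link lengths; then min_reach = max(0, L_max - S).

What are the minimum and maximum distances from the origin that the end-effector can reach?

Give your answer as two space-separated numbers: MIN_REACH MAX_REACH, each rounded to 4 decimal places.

Answer: 3.7000 8.3000

Derivation:
Link lengths: [2.3, 6.0]
max_reach = 2.3 + 6 = 8.3
L_max = max([2.3, 6.0]) = 6
S (sum of others) = 8.3 - 6 = 2.3
min_reach = max(0, 6 - 2.3) = max(0, 3.7) = 3.7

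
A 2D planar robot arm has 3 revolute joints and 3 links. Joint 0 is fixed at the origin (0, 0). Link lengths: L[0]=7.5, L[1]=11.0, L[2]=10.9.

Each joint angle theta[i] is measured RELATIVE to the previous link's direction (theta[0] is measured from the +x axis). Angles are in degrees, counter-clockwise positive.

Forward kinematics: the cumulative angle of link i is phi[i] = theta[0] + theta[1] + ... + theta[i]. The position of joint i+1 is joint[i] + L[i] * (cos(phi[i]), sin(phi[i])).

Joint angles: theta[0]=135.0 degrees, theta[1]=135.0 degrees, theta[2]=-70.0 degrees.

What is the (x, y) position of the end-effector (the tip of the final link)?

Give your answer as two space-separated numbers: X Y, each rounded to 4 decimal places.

joint[0] = (0.0000, 0.0000)  (base)
link 0: phi[0] = 135 = 135 deg
  cos(135 deg) = -0.7071, sin(135 deg) = 0.7071
  joint[1] = (0.0000, 0.0000) + 7.5 * (-0.7071, 0.7071) = (0.0000 + -5.3033, 0.0000 + 5.3033) = (-5.3033, 5.3033)
link 1: phi[1] = 135 + 135 = 270 deg
  cos(270 deg) = -0.0000, sin(270 deg) = -1.0000
  joint[2] = (-5.3033, 5.3033) + 11 * (-0.0000, -1.0000) = (-5.3033 + -0.0000, 5.3033 + -11.0000) = (-5.3033, -5.6967)
link 2: phi[2] = 135 + 135 + -70 = 200 deg
  cos(200 deg) = -0.9397, sin(200 deg) = -0.3420
  joint[3] = (-5.3033, -5.6967) + 10.9 * (-0.9397, -0.3420) = (-5.3033 + -10.2426, -5.6967 + -3.7280) = (-15.5460, -9.4247)
End effector: (-15.5460, -9.4247)

Answer: -15.5460 -9.4247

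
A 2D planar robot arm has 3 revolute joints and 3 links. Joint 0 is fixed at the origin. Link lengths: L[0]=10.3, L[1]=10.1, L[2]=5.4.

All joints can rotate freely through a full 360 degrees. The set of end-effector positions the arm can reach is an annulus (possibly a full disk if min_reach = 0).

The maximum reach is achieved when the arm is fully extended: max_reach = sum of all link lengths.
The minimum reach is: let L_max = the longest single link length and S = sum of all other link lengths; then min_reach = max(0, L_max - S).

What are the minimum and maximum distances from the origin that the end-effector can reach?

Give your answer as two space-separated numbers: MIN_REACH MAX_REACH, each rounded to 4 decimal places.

Link lengths: [10.3, 10.1, 5.4]
max_reach = 10.3 + 10.1 + 5.4 = 25.8
L_max = max([10.3, 10.1, 5.4]) = 10.3
S (sum of others) = 25.8 - 10.3 = 15.5
min_reach = max(0, 10.3 - 15.5) = max(0, -5.2) = 0

Answer: 0.0000 25.8000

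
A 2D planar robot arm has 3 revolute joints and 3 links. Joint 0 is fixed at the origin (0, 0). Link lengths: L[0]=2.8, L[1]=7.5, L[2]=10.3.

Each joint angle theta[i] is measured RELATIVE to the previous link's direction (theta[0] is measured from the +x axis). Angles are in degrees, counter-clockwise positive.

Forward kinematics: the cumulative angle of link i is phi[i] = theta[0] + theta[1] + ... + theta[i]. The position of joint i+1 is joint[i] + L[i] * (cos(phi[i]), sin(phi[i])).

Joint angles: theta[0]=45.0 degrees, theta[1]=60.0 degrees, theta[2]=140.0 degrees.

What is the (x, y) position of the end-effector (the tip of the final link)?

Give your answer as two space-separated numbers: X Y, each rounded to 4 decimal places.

Answer: -4.3142 -0.1106

Derivation:
joint[0] = (0.0000, 0.0000)  (base)
link 0: phi[0] = 45 = 45 deg
  cos(45 deg) = 0.7071, sin(45 deg) = 0.7071
  joint[1] = (0.0000, 0.0000) + 2.8 * (0.7071, 0.7071) = (0.0000 + 1.9799, 0.0000 + 1.9799) = (1.9799, 1.9799)
link 1: phi[1] = 45 + 60 = 105 deg
  cos(105 deg) = -0.2588, sin(105 deg) = 0.9659
  joint[2] = (1.9799, 1.9799) + 7.5 * (-0.2588, 0.9659) = (1.9799 + -1.9411, 1.9799 + 7.2444) = (0.0388, 9.2243)
link 2: phi[2] = 45 + 60 + 140 = 245 deg
  cos(245 deg) = -0.4226, sin(245 deg) = -0.9063
  joint[3] = (0.0388, 9.2243) + 10.3 * (-0.4226, -0.9063) = (0.0388 + -4.3530, 9.2243 + -9.3350) = (-4.3142, -0.1106)
End effector: (-4.3142, -0.1106)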